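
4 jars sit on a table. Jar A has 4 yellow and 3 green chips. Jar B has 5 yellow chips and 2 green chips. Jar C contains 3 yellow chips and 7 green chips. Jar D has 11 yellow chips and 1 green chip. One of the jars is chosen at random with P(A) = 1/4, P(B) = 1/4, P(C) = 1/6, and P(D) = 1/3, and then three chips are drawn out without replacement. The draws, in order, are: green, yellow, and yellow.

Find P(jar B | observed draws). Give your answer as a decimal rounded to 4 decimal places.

0.3721

Compute the likelihood of the observed sequence for each case: P(data | jar A) = (3/7)(4/6)(3/5) = 6/35; P(data | jar B) = (2/7)(5/6)(4/5) = 4/21; P(data | jar C) = (7/10)(3/9)(2/8) = 7/120; P(data | jar D) = (1/12)(11/11)(10/10) = 1/12.
The prior-weighted likelihoods are 1/4 · 6/35 = 3/70, 1/4 · 4/21 = 1/21, 1/6 · 7/120 = 7/720, 1/3 · 1/12 = 1/36; with total 43/336.
Hence P(jar B | data) = (1/21) / (43/336) = 16/43.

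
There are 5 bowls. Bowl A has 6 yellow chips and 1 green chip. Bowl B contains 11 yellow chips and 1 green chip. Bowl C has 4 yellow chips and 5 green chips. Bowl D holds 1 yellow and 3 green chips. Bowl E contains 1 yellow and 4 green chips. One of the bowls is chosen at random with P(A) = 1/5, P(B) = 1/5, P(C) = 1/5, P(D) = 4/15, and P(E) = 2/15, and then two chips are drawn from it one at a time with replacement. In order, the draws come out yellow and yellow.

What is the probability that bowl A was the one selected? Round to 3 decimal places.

0.390

For each hypothesis, P(data | H) works out to: P(data | bowl A) = (6/7)(6/7) = 0.73469; P(data | bowl B) = (11/12)(11/12) = 0.84028; P(data | bowl C) = (4/9)(4/9) = 0.19753; P(data | bowl D) = (1/4)(1/4) = 0.0625; P(data | bowl E) = (1/5)(1/5) = 0.04.
Multiplying each by its prior: 1/5 · 0.73469 = 0.14694, 1/5 · 0.84028 = 0.16806, 1/5 · 0.19753 = 0.039506, 4/15 · 0.0625 = 0.016667, 2/15 · 0.04 = 0.0053333; summing to 0.3765.
By Bayes' rule, P(bowl A | data) = (0.14694) / (0.3765) = 0.39028.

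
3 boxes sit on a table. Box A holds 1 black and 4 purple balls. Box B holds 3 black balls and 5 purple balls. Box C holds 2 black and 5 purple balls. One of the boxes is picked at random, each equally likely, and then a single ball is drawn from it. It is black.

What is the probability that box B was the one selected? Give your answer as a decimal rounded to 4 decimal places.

Compute the likelihood of this draw for each case: P(data | box A) = (1/5) = 1/5; P(data | box B) = (3/8) = 3/8; P(data | box C) = (2/7) = 2/7.
Multiplying each by its prior: 1/3 · 1/5 = 1/15, 1/3 · 3/8 = 1/8, 1/3 · 2/7 = 2/21; with total 241/840.
So P(box B | data) = (1/8) / (241/840) = 105/241.

0.4357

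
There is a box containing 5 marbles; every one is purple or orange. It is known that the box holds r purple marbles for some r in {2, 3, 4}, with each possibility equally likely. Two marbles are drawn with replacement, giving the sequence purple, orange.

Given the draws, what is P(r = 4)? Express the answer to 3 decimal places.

Compute the likelihood of the observed sequence for each case: P(data | r = 2) = (2/5)(3/5) = 6/25; P(data | r = 3) = (3/5)(2/5) = 6/25; P(data | r = 4) = (4/5)(1/5) = 4/25.
Weighting by the prior gives 1/3 · 6/25 = 2/25, 1/3 · 6/25 = 2/25, 1/3 · 4/25 = 4/75; these sum to 16/75.
By Bayes' rule, P(r = 4 | data) = (4/75) / (16/75) = 1/4.

0.250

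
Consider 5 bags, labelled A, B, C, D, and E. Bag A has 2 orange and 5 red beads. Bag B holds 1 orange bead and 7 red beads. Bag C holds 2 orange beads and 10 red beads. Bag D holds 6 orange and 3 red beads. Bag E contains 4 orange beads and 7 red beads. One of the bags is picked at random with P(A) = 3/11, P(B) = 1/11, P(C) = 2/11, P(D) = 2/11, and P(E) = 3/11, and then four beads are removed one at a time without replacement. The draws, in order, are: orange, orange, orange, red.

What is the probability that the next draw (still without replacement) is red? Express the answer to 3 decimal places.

The likelihood of the observed sequence under each hypothesis: P(data | bag A) = (2/7)(1/6)(0/5) = 0; P(data | bag B) = (1/8)(0/7) = 0; P(data | bag C) = (2/12)(1/11)(0/10) = 0; P(data | bag D) = (6/9)(5/8)(4/7)(3/6) = 0.11905; P(data | bag E) = (4/11)(3/10)(2/9)(7/8) = 0.021212.
The prior-weighted likelihoods are 3/11 · 0 = 0, 1/11 · 0 = 0, 2/11 · 0 = 0, 2/11 · 0.11905 = 0.021645, 3/11 · 0.021212 = 0.0057851; these sum to 0.02743.
The posterior is then P(bag A | data) = 0, P(bag B | data) = 0, P(bag C | data) = 0, P(bag D | data) = 0.7891, P(bag E | data) = 0.2109.
The predictive probability is P(red next | data) = (2/5)(0.7891) + (6/7)(0.2109) = 0.49641.

0.496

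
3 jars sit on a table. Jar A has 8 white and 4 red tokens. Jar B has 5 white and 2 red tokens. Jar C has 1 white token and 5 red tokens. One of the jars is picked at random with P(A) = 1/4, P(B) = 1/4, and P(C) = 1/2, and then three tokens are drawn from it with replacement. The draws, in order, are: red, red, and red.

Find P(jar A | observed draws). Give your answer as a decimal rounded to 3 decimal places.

Compute the likelihood of the observed sequence for each case: P(data | jar A) = (4/12)(4/12)(4/12) = 0.037037; P(data | jar B) = (2/7)(2/7)(2/7) = 0.023324; P(data | jar C) = (5/6)(5/6)(5/6) = 0.5787.
Weighting by the prior gives 1/4 · 0.037037 = 0.0092593, 1/4 · 0.023324 = 0.0058309, 1/2 · 0.5787 = 0.28935; these sum to 0.30444.
Hence P(jar A | data) = (0.0092593) / (0.30444) = 0.030414.

0.030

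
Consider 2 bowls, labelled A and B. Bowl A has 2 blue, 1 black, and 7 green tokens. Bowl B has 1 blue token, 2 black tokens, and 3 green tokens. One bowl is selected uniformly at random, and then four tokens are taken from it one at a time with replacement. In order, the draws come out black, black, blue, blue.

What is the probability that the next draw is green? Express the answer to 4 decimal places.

0.5229

The likelihood of the observed sequence under each hypothesis: P(data | bowl A) = (1/10)(1/10)(2/10)(2/10) = 0.0004; P(data | bowl B) = (2/6)(2/6)(1/6)(1/6) = 0.0030864.
The prior-weighted likelihoods are 1/2 · 0.0004 = 0.0002, 1/2 · 0.0030864 = 0.0015432; summing to 0.0017432.
Dividing through by the total gives posterior P(bowl A | data) = 0.11473, P(bowl B | data) = 0.88527.
The predictive probability is P(green next | data) = (7/10)(0.11473) + (1/2)(0.88527) = 0.52295.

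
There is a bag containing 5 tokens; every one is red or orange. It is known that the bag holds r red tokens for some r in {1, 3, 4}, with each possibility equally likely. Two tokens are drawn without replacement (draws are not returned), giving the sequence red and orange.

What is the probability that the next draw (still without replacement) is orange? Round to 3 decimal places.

The likelihood of the observed sequence under each hypothesis: P(data | r = 1) = (1/5)(4/4) = 1/5; P(data | r = 3) = (3/5)(2/4) = 3/10; P(data | r = 4) = (4/5)(1/4) = 1/5.
The prior-weighted likelihoods are 1/3 · 1/5 = 1/15, 1/3 · 3/10 = 1/10, 1/3 · 1/5 = 1/15; summing to 7/30.
Dividing through by the total gives posterior P(r = 1 | data) = 2/7, P(r = 3 | data) = 3/7, P(r = 4 | data) = 2/7.
The predictive probability is P(orange next | data) = (1)(2/7) + (1/3)(3/7) + (0)(2/7) = 3/7.

0.429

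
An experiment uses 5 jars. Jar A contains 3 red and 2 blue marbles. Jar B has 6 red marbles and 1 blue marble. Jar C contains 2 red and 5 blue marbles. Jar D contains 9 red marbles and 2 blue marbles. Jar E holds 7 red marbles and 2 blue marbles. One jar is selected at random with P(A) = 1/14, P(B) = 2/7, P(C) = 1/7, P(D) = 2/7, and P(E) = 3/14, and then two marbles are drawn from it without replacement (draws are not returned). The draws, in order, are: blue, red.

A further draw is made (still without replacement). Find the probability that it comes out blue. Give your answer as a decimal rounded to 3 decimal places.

Under each hypothesis, the probability of the observed sequence is: P(data | jar A) = (2/5)(3/4) = 0.3; P(data | jar B) = (1/7)(6/6) = 0.14286; P(data | jar C) = (5/7)(2/6) = 0.2381; P(data | jar D) = (2/11)(9/10) = 0.16364; P(data | jar E) = (2/9)(7/8) = 0.19444.
Weighting by the prior gives 1/14 · 0.3 = 0.021429, 2/7 · 0.14286 = 0.040816, 1/7 · 0.2381 = 0.034014, 2/7 · 0.16364 = 0.046753, 3/14 · 0.19444 = 0.041667; summing to 0.18468.
The posterior is then P(jar A | data) = 0.11603, P(jar B | data) = 0.22101, P(jar C | data) = 0.18418, P(jar D | data) = 0.25316, P(jar E | data) = 0.22562.
So P(blue next | data) = Σ P(blue next | H) P(H | data) = (1/3)(0.11603) + (0)(0.22101) + (4/5)(0.18418) + (1/9)(0.25316) + (1/7)(0.22562) = 0.24638.

0.246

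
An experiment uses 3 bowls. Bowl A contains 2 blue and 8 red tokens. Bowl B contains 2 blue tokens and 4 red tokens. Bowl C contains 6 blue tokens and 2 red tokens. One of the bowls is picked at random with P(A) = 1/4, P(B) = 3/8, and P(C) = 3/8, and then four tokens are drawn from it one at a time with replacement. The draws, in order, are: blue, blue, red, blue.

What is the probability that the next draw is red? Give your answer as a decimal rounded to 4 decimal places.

The likelihood of the observed sequence under each hypothesis: P(data | bowl A) = (2/10)(2/10)(8/10)(2/10) = 0.0064; P(data | bowl B) = (2/6)(2/6)(4/6)(2/6) = 0.024691; P(data | bowl C) = (6/8)(6/8)(2/8)(6/8) = 0.10547.
The prior-weighted likelihoods are 1/4 · 0.0064 = 0.0016, 3/8 · 0.024691 = 0.0092593, 3/8 · 0.10547 = 0.039551; with total 0.05041.
The posterior is then P(bowl A | data) = 0.03174, P(bowl B | data) = 0.18368, P(bowl C | data) = 0.78458.
The predictive probability is P(red next | data) = (4/5)(0.03174) + (2/3)(0.18368) + (1/4)(0.78458) = 0.34399.

0.3440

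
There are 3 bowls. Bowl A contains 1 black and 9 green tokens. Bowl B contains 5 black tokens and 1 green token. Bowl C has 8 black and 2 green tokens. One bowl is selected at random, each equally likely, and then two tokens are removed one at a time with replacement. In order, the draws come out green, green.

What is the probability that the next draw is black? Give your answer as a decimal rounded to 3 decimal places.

For each hypothesis, P(data | H) works out to: P(data | bowl A) = (9/10)(9/10) = 81/100; P(data | bowl B) = (1/6)(1/6) = 1/36; P(data | bowl C) = (2/10)(2/10) = 1/25.
Multiplying each by its prior: 1/3 · 81/100 = 27/100, 1/3 · 1/36 = 1/108, 1/3 · 1/25 = 1/75; summing to 79/270.
Normalising, the posterior is P(bowl A | data) = 0.92278, P(bowl B | data) = 0.031646, P(bowl C | data) = 0.04557.
Averaging over the posterior, P(black next | data) = (1/10)(0.92278) + (5/6)(0.031646) + (4/5)(0.04557) = 0.15511.

0.155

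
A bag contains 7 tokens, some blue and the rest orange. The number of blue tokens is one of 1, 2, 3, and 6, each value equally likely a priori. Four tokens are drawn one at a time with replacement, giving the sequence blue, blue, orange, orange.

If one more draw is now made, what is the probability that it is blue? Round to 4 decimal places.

Compute the likelihood of the observed sequence for each case: P(data | r = 1) = (1/7)(1/7)(6/7)(6/7) = 0.014994; P(data | r = 2) = (2/7)(2/7)(5/7)(5/7) = 0.041649; P(data | r = 3) = (3/7)(3/7)(4/7)(4/7) = 0.059975; P(data | r = 6) = (6/7)(6/7)(1/7)(1/7) = 0.014994.
Weighting by the prior gives 1/4 · 0.014994 = 0.0037484, 1/4 · 0.041649 = 0.010412, 1/4 · 0.059975 = 0.014994, 1/4 · 0.014994 = 0.0037484; with total 0.032903.
The posterior is then P(r = 1 | data) = 0.11392, P(r = 2 | data) = 0.31646, P(r = 3 | data) = 0.4557, P(r = 6 | data) = 0.11392.
Averaging over the posterior, P(blue next | data) = (1/7)(0.11392) + (2/7)(0.31646) + (3/7)(0.4557) + (6/7)(0.11392) = 0.39964.

0.3996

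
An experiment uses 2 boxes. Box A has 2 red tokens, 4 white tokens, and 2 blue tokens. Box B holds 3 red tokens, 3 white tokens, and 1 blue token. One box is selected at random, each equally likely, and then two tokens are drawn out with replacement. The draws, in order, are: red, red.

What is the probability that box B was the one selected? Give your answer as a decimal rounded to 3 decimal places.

0.746

Compute the likelihood of the observed sequence for each case: P(data | box A) = (2/8)(2/8) = 0.0625; P(data | box B) = (3/7)(3/7) = 0.18367.
Weighting by the prior gives 1/2 · 0.0625 = 0.03125, 1/2 · 0.18367 = 0.091837; these sum to 0.12309.
So P(box B | data) = (0.091837) / (0.12309) = 0.74611.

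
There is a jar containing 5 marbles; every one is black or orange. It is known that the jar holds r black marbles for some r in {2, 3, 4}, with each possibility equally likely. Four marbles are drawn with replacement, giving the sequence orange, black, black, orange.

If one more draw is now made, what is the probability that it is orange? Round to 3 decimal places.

0.445

Compute the likelihood of the observed sequence for each case: P(data | r = 2) = (3/5)(2/5)(2/5)(3/5) = 0.0576; P(data | r = 3) = (2/5)(3/5)(3/5)(2/5) = 0.0576; P(data | r = 4) = (1/5)(4/5)(4/5)(1/5) = 0.0256.
Multiplying each by its prior: 1/3 · 0.0576 = 0.0192, 1/3 · 0.0576 = 0.0192, 1/3 · 0.0256 = 0.0085333; with total 0.046933.
Normalising, the posterior is P(r = 2 | data) = 0.40909, P(r = 3 | data) = 0.40909, P(r = 4 | data) = 0.18182.
Averaging over the posterior, P(orange next | data) = (3/5)(0.40909) + (2/5)(0.40909) + (1/5)(0.18182) = 0.44545.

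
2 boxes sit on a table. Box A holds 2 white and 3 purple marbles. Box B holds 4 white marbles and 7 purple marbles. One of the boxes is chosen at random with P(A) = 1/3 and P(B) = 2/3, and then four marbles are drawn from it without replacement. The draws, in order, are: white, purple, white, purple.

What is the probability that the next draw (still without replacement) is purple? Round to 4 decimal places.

The likelihood of the observed sequence under each hypothesis: P(data | box A) = (2/5)(3/4)(1/3)(2/2) = 1/10; P(data | box B) = (4/11)(7/10)(3/9)(6/8) = 7/110.
Multiplying each by its prior: 1/3 · 1/10 = 1/30, 2/3 · 7/110 = 7/165; summing to 5/66.
Dividing through by the total gives posterior P(box A | data) = 11/25, P(box B | data) = 14/25.
So P(purple next | data) = Σ P(purple next | H) P(H | data) = (1)(11/25) + (5/7)(14/25) = 21/25.

0.8400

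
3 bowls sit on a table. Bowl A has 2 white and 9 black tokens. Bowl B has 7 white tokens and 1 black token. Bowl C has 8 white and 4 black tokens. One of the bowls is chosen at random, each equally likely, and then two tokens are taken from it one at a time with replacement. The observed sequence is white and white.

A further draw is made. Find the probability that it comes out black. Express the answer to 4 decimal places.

0.2179

Under each hypothesis, the probability of the observed sequence is: P(data | bowl A) = (2/11)(2/11) = 0.033058; P(data | bowl B) = (7/8)(7/8) = 0.76562; P(data | bowl C) = (8/12)(8/12) = 0.44444.
Weighting by the prior gives 1/3 · 0.033058 = 0.011019, 1/3 · 0.76562 = 0.25521, 1/3 · 0.44444 = 0.14815; summing to 0.41438.
Normalising, the posterior is P(bowl A | data) = 0.026592, P(bowl B | data) = 0.61589, P(bowl C | data) = 0.35752.
So P(black next | data) = Σ P(black next | H) P(H | data) = (9/11)(0.026592) + (1/8)(0.61589) + (1/3)(0.35752) = 0.21792.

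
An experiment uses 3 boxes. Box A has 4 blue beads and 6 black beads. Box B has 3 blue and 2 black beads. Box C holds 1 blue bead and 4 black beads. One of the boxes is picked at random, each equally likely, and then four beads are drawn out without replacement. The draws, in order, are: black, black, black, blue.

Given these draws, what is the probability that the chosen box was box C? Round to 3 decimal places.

Under each hypothesis, the probability of the observed sequence is: P(data | box A) = (6/10)(5/9)(4/8)(4/7) = 2/21; P(data | box B) = (2/5)(1/4)(0/3) = 0; P(data | box C) = (4/5)(3/4)(2/3)(1/2) = 1/5.
The prior-weighted likelihoods are 1/3 · 2/21 = 2/63, 1/3 · 0 = 0, 1/3 · 1/5 = 1/15; summing to 31/315.
So P(box C | data) = (1/15) / (31/315) = 21/31.

0.677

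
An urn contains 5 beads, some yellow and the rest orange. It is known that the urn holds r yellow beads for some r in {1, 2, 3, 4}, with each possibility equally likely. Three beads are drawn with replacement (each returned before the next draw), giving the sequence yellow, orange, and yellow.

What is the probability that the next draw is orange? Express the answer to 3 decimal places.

0.416

The likelihood of the observed sequence under each hypothesis: P(data | r = 1) = (1/5)(4/5)(1/5) = 4/125; P(data | r = 2) = (2/5)(3/5)(2/5) = 12/125; P(data | r = 3) = (3/5)(2/5)(3/5) = 18/125; P(data | r = 4) = (4/5)(1/5)(4/5) = 16/125.
Weighting by the prior gives 1/4 · 4/125 = 1/125, 1/4 · 12/125 = 3/125, 1/4 · 18/125 = 9/250, 1/4 · 16/125 = 4/125; summing to 1/10.
Normalising, the posterior is P(r = 1 | data) = 2/25, P(r = 2 | data) = 6/25, P(r = 3 | data) = 9/25, P(r = 4 | data) = 8/25.
The predictive probability is P(orange next | data) = (4/5)(2/25) + (3/5)(6/25) + (2/5)(9/25) + (1/5)(8/25) = 52/125.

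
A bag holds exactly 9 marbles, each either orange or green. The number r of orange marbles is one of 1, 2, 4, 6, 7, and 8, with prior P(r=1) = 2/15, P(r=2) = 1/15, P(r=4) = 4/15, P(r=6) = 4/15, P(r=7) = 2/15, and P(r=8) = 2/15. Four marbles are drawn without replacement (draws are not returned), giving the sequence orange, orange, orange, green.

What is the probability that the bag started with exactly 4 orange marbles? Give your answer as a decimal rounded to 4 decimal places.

0.1399

The likelihood of the observed sequence under each hypothesis: P(data | r = 1) = (1/9)(0/8) = 0; P(data | r = 2) = (2/9)(1/8)(0/7) = 0; P(data | r = 4) = (4/9)(3/8)(2/7)(5/6) = 0.039683; P(data | r = 6) = (6/9)(5/8)(4/7)(3/6) = 0.11905; P(data | r = 7) = (7/9)(6/8)(5/7)(2/6) = 0.13889; P(data | r = 8) = (8/9)(7/8)(6/7)(1/6) = 0.11111.
Weighting by the prior gives 2/15 · 0 = 0, 1/15 · 0 = 0, 4/15 · 0.039683 = 0.010582, 4/15 · 0.11905 = 0.031746, 2/15 · 0.13889 = 0.018519, 2/15 · 0.11111 = 0.014815; with total 0.075661.
Therefore the posterior P(r = 4 | data) = (0.010582) / (0.075661) = 0.13986.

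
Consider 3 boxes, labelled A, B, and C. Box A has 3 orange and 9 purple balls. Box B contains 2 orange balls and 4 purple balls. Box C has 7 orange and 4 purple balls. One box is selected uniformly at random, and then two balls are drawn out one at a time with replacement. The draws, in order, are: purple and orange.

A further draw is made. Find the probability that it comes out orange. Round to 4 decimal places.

0.4183

For each hypothesis, P(data | H) works out to: P(data | box A) = (9/12)(3/12) = 0.1875; P(data | box B) = (4/6)(2/6) = 0.22222; P(data | box C) = (4/11)(7/11) = 0.2314.
The prior-weighted likelihoods are 1/3 · 0.1875 = 0.0625, 1/3 · 0.22222 = 0.074074, 1/3 · 0.2314 = 0.077135; these sum to 0.21371.
The posterior is then P(box A | data) = 0.29245, P(box B | data) = 0.34661, P(box C | data) = 0.36093.
Averaging over the posterior, P(orange next | data) = (1/4)(0.29245) + (1/3)(0.34661) + (7/11)(0.36093) = 0.41834.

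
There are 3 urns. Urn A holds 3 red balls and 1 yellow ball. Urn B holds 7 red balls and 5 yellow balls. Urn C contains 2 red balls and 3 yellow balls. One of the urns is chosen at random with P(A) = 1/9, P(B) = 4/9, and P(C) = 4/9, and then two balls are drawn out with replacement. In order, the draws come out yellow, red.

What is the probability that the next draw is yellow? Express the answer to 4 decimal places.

Compute the likelihood of the observed sequence for each case: P(data | urn A) = (1/4)(3/4) = 0.1875; P(data | urn B) = (5/12)(7/12) = 0.24306; P(data | urn C) = (3/5)(2/5) = 0.24.
The prior-weighted likelihoods are 1/9 · 0.1875 = 0.020833, 4/9 · 0.24306 = 0.10802, 4/9 · 0.24 = 0.10667; summing to 0.23552.
Dividing through by the total gives posterior P(urn A | data) = 0.088455, P(urn B | data) = 0.45866, P(urn C | data) = 0.45289.
So P(yellow next | data) = Σ P(yellow next | H) P(H | data) = (1/4)(0.088455) + (5/12)(0.45866) + (3/5)(0.45289) = 0.48495.

0.4850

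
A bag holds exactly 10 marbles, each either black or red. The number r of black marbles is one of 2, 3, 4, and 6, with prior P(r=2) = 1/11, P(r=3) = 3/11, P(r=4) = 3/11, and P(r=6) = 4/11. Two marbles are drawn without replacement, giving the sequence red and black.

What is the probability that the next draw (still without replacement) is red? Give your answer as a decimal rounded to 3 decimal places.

For each hypothesis, P(data | H) works out to: P(data | r = 2) = (8/10)(2/9) = 8/45; P(data | r = 3) = (7/10)(3/9) = 7/30; P(data | r = 4) = (6/10)(4/9) = 4/15; P(data | r = 6) = (4/10)(6/9) = 4/15.
Weighting by the prior gives 1/11 · 8/45 = 8/495, 3/11 · 7/30 = 7/110, 3/11 · 4/15 = 4/55, 4/11 · 4/15 = 16/165; with total 247/990.
The posterior is then P(r = 2 | data) = 16/247, P(r = 3 | data) = 63/247, P(r = 4 | data) = 72/247, P(r = 6 | data) = 96/247.
Averaging over the posterior, P(red next | data) = (7/8)(16/247) + (3/4)(63/247) + (5/8)(72/247) + (3/8)(96/247) = 569/988.

0.576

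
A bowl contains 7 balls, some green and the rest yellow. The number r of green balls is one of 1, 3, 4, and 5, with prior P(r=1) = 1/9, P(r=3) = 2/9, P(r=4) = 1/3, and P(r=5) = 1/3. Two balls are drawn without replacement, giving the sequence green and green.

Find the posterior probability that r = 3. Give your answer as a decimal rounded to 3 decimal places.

Under each hypothesis, the probability of the observed sequence is: P(data | r = 1) = (1/7)(0/6) = 0; P(data | r = 3) = (3/7)(2/6) = 1/7; P(data | r = 4) = (4/7)(3/6) = 2/7; P(data | r = 5) = (5/7)(4/6) = 10/21.
Weighting by the prior gives 1/9 · 0 = 0, 2/9 · 1/7 = 2/63, 1/3 · 2/7 = 2/21, 1/3 · 10/21 = 10/63; summing to 2/7.
So P(r = 3 | data) = (2/63) / (2/7) = 1/9.

0.111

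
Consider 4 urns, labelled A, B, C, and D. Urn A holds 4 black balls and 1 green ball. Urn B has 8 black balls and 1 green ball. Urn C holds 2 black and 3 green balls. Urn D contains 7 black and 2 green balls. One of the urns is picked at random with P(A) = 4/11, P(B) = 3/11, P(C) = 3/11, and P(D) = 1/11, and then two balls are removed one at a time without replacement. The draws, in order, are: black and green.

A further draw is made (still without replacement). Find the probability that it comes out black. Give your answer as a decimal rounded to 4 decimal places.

0.7182

For each hypothesis, P(data | H) works out to: P(data | urn A) = (4/5)(1/4) = 0.2; P(data | urn B) = (8/9)(1/8) = 0.11111; P(data | urn C) = (2/5)(3/4) = 0.3; P(data | urn D) = (7/9)(2/8) = 0.19444.
Weighting by the prior gives 4/11 · 0.2 = 0.072727, 3/11 · 0.11111 = 0.030303, 3/11 · 0.3 = 0.081818, 1/11 · 0.19444 = 0.017677; these sum to 0.20253.
The posterior is then P(urn A | data) = 0.3591, P(urn B | data) = 0.14963, P(urn C | data) = 0.40399, P(urn D | data) = 0.087282.
The predictive probability is P(black next | data) = (1)(0.3591) + (1)(0.14963) + (1/3)(0.40399) + (6/7)(0.087282) = 0.7182.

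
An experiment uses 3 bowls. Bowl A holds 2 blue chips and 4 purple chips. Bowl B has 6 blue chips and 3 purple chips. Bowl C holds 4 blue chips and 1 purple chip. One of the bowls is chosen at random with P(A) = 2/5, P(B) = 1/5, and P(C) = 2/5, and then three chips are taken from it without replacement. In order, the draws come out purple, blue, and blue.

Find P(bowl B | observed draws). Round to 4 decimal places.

0.2508

Under each hypothesis, the probability of the observed sequence is: P(data | bowl A) = (4/6)(2/5)(1/4) = 0.066667; P(data | bowl B) = (3/9)(6/8)(5/7) = 0.17857; P(data | bowl C) = (1/5)(4/4)(3/3) = 0.2.
The prior-weighted likelihoods are 2/5 · 0.066667 = 0.026667, 1/5 · 0.17857 = 0.035714, 2/5 · 0.2 = 0.08; with total 0.14238.
So P(bowl B | data) = (0.035714) / (0.14238) = 0.25084.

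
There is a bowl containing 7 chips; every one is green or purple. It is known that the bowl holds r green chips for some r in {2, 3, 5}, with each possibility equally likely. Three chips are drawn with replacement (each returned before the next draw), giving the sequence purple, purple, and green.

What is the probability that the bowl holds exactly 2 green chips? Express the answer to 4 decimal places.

0.4237

For each hypothesis, P(data | H) works out to: P(data | r = 2) = (5/7)(5/7)(2/7) = 0.14577; P(data | r = 3) = (4/7)(4/7)(3/7) = 0.13994; P(data | r = 5) = (2/7)(2/7)(5/7) = 0.058309.
Multiplying each by its prior: 1/3 · 0.14577 = 0.048591, 1/3 · 0.13994 = 0.046647, 1/3 · 0.058309 = 0.019436; these sum to 0.11467.
So P(r = 2 | data) = (0.048591) / (0.11467) = 0.42373.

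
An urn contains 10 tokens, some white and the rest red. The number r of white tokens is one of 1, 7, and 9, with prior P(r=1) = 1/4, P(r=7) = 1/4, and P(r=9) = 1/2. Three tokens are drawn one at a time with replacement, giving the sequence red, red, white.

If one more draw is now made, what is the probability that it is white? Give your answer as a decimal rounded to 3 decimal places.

0.422

Compute the likelihood of the observed sequence for each case: P(data | r = 1) = (9/10)(9/10)(1/10) = 0.081; P(data | r = 7) = (3/10)(3/10)(7/10) = 0.063; P(data | r = 9) = (1/10)(1/10)(9/10) = 0.009.
Weighting by the prior gives 1/4 · 0.081 = 0.02025, 1/4 · 0.063 = 0.01575, 1/2 · 0.009 = 0.0045; these sum to 0.0405.
Dividing through by the total gives posterior P(r = 1 | data) = 0.5, P(r = 7 | data) = 0.38889, P(r = 9 | data) = 0.11111.
So P(white next | data) = Σ P(white next | H) P(H | data) = (1/10)(0.5) + (7/10)(0.38889) + (9/10)(0.11111) = 0.42222.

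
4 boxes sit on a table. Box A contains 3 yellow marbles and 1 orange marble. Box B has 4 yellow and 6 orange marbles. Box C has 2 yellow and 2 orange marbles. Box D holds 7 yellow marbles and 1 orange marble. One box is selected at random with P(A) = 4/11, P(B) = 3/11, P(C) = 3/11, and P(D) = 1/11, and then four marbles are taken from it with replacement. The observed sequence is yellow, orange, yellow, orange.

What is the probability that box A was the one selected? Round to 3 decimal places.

0.274

The likelihood of the observed sequence under each hypothesis: P(data | box A) = (3/4)(1/4)(3/4)(1/4) = 0.035156; P(data | box B) = (4/10)(6/10)(4/10)(6/10) = 0.0576; P(data | box C) = (2/4)(2/4)(2/4)(2/4) = 0.0625; P(data | box D) = (7/8)(1/8)(7/8)(1/8) = 0.011963.
Weighting by the prior gives 4/11 · 0.035156 = 0.012784, 3/11 · 0.0576 = 0.015709, 3/11 · 0.0625 = 0.017045, 1/11 · 0.011963 = 0.0010875; these sum to 0.046626.
By Bayes' rule, P(box A | data) = (0.012784) / (0.046626) = 0.27418.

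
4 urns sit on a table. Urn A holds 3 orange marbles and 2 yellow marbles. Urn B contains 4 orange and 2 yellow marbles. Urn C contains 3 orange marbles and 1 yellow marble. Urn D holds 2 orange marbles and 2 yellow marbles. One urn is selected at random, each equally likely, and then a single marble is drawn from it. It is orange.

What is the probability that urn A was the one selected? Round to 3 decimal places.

Compute the likelihood of this draw for each case: P(data | urn A) = (3/5) = 3/5; P(data | urn B) = (4/6) = 2/3; P(data | urn C) = (3/4) = 3/4; P(data | urn D) = (2/4) = 1/2.
Multiplying each by its prior: 1/4 · 3/5 = 3/20, 1/4 · 2/3 = 1/6, 1/4 · 3/4 = 3/16, 1/4 · 1/2 = 1/8; with total 151/240.
So P(urn A | data) = (3/20) / (151/240) = 36/151.

0.238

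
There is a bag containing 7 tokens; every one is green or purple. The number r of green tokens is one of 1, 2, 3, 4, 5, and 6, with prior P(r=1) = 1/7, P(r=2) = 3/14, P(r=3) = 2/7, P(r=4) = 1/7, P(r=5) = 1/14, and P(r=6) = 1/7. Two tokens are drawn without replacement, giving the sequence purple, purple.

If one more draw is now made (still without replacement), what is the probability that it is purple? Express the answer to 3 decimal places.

Under each hypothesis, the probability of the observed sequence is: P(data | r = 1) = (6/7)(5/6) = 5/7; P(data | r = 2) = (5/7)(4/6) = 10/21; P(data | r = 3) = (4/7)(3/6) = 2/7; P(data | r = 4) = (3/7)(2/6) = 1/7; P(data | r = 5) = (2/7)(1/6) = 1/21; P(data | r = 6) = (1/7)(0/6) = 0.
Weighting by the prior gives 1/7 · 5/7 = 5/49, 3/14 · 10/21 = 5/49, 2/7 · 2/7 = 4/49, 1/7 · 1/7 = 1/49, 1/14 · 1/21 = 1/294, 1/7 · 0 = 0; summing to 13/42.
Normalising, the posterior is P(r = 1 | data) = 30/91, P(r = 2 | data) = 30/91, P(r = 3 | data) = 24/91, P(r = 4 | data) = 6/91, P(r = 5 | data) = 1/91, P(r = 6 | data) = 0.
So P(purple next | data) = Σ P(purple next | H) P(H | data) = (4/5)(30/91) + (3/5)(30/91) + (2/5)(24/91) + (1/5)(6/91) + (0)(1/91) = 264/455.

0.580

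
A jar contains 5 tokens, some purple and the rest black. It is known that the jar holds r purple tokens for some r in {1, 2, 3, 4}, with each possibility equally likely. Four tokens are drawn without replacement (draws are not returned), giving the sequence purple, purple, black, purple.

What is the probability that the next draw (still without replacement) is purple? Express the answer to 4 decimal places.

For each hypothesis, P(data | H) works out to: P(data | r = 1) = (1/5)(0/4) = 0; P(data | r = 2) = (2/5)(1/4)(3/3)(0/2) = 0; P(data | r = 3) = (3/5)(2/4)(2/3)(1/2) = 1/10; P(data | r = 4) = (4/5)(3/4)(1/3)(2/2) = 1/5.
The prior-weighted likelihoods are 1/4 · 0 = 0, 1/4 · 0 = 0, 1/4 · 1/10 = 1/40, 1/4 · 1/5 = 1/20; with total 3/40.
The posterior is then P(r = 1 | data) = 0, P(r = 2 | data) = 0, P(r = 3 | data) = 1/3, P(r = 4 | data) = 2/3.
Averaging over the posterior, P(purple next | data) = (0)(1/3) + (1)(2/3) = 2/3.

0.6667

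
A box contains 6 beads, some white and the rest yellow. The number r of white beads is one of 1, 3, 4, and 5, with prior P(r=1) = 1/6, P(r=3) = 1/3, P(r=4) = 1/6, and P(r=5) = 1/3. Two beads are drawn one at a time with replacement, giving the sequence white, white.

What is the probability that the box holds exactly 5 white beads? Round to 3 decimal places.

Compute the likelihood of the observed sequence for each case: P(data | r = 1) = (1/6)(1/6) = 1/36; P(data | r = 3) = (3/6)(3/6) = 1/4; P(data | r = 4) = (4/6)(4/6) = 4/9; P(data | r = 5) = (5/6)(5/6) = 25/36.
The prior-weighted likelihoods are 1/6 · 1/36 = 1/216, 1/3 · 1/4 = 1/12, 1/6 · 4/9 = 2/27, 1/3 · 25/36 = 25/108; these sum to 85/216.
So P(r = 5 | data) = (25/108) / (85/216) = 10/17.

0.588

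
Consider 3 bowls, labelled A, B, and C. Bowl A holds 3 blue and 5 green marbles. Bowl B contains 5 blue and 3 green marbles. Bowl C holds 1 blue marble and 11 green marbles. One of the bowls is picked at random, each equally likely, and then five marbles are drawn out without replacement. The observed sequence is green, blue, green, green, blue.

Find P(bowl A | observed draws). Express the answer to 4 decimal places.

For each hypothesis, P(data | H) works out to: P(data | bowl A) = (5/8)(3/7)(4/6)(3/5)(2/4) = 3/56; P(data | bowl B) = (3/8)(5/7)(2/6)(1/5)(4/4) = 1/56; P(data | bowl C) = (11/12)(1/11)(10/10)(9/9)(0/8) = 0.
The prior-weighted likelihoods are 1/3 · 3/56 = 1/56, 1/3 · 1/56 = 1/168, 1/3 · 0 = 0; these sum to 1/42.
Hence P(bowl A | data) = (1/56) / (1/42) = 3/4.

0.7500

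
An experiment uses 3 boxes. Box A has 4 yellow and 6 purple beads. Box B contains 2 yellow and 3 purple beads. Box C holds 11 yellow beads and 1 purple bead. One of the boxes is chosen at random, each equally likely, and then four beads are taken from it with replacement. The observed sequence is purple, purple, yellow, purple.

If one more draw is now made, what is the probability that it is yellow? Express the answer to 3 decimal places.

Compute the likelihood of the observed sequence for each case: P(data | box A) = (6/10)(6/10)(4/10)(6/10) = 0.0864; P(data | box B) = (3/5)(3/5)(2/5)(3/5) = 0.0864; P(data | box C) = (1/12)(1/12)(11/12)(1/12) = 0.00053048.
The prior-weighted likelihoods are 1/3 · 0.0864 = 0.0288, 1/3 · 0.0864 = 0.0288, 1/3 · 0.00053048 = 0.00017683; these sum to 0.057777.
The posterior is then P(box A | data) = 0.49847, P(box B | data) = 0.49847, P(box C | data) = 0.0030605.
Averaging over the posterior, P(yellow next | data) = (2/5)(0.49847) + (2/5)(0.49847) + (11/12)(0.0030605) = 0.40158.

0.402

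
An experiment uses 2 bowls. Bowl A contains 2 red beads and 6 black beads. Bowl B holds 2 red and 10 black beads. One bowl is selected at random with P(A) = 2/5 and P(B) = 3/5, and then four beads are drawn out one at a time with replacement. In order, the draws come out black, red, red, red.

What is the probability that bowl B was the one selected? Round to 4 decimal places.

0.3306

Compute the likelihood of the observed sequence for each case: P(data | bowl A) = (6/8)(2/8)(2/8)(2/8) = 0.011719; P(data | bowl B) = (10/12)(2/12)(2/12)(2/12) = 0.003858.
Multiplying each by its prior: 2/5 · 0.011719 = 0.0046875, 3/5 · 0.003858 = 0.0023148; summing to 0.0070023.
Therefore the posterior P(bowl B | data) = (0.0023148) / (0.0070023) = 0.33058.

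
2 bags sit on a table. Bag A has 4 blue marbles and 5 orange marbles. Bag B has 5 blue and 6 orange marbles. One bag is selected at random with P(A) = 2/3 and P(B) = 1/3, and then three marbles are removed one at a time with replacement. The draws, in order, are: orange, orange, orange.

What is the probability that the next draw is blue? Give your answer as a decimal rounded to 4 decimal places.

0.4477

For each hypothesis, P(data | H) works out to: P(data | bag A) = (5/9)(5/9)(5/9) = 0.17147; P(data | bag B) = (6/11)(6/11)(6/11) = 0.16228.
Multiplying each by its prior: 2/3 · 0.17147 = 0.11431, 1/3 · 0.16228 = 0.054095; these sum to 0.16841.
Dividing through by the total gives posterior P(bag A | data) = 0.67879, P(bag B | data) = 0.32121.
The predictive probability is P(blue next | data) = (4/9)(0.67879) + (5/11)(0.32121) = 0.44769.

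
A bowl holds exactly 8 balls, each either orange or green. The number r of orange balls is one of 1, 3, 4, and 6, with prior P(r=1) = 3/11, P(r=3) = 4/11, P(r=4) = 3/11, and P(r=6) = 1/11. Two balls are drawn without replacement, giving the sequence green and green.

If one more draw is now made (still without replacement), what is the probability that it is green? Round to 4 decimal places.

0.6434

Under each hypothesis, the probability of the observed sequence is: P(data | r = 1) = (7/8)(6/7) = 3/4; P(data | r = 3) = (5/8)(4/7) = 5/14; P(data | r = 4) = (4/8)(3/7) = 3/14; P(data | r = 6) = (2/8)(1/7) = 1/28.
The prior-weighted likelihoods are 3/11 · 3/4 = 9/44, 4/11 · 5/14 = 10/77, 3/11 · 3/14 = 9/154, 1/11 · 1/28 = 1/308; with total 61/154.
Normalising, the posterior is P(r = 1 | data) = 63/122, P(r = 3 | data) = 20/61, P(r = 4 | data) = 9/61, P(r = 6 | data) = 1/122.
Averaging over the posterior, P(green next | data) = (5/6)(63/122) + (1/2)(20/61) + (1/3)(9/61) + (0)(1/122) = 157/244.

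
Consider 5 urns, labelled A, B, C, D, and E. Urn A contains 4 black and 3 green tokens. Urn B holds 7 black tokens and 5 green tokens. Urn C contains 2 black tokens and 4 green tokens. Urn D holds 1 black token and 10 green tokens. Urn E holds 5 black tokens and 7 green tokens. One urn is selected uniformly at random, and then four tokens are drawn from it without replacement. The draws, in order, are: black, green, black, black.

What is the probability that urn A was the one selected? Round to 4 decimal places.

0.4092

Compute the likelihood of the observed sequence for each case: P(data | urn A) = (4/7)(3/6)(3/5)(2/4) = 0.085714; P(data | urn B) = (7/12)(5/11)(6/10)(5/9) = 0.088384; P(data | urn C) = (2/6)(4/5)(1/4)(0/3) = 0; P(data | urn D) = (1/11)(10/10)(0/9) = 0; P(data | urn E) = (5/12)(7/11)(4/10)(3/9) = 0.035354.
Weighting by the prior gives 1/5 · 0.085714 = 0.017143, 1/5 · 0.088384 = 0.017677, 1/5 · 0 = 0, 1/5 · 0 = 0, 1/5 · 0.035354 = 0.0070707; with total 0.04189.
By Bayes' rule, P(urn A | data) = (0.017143) / (0.04189) = 0.40923.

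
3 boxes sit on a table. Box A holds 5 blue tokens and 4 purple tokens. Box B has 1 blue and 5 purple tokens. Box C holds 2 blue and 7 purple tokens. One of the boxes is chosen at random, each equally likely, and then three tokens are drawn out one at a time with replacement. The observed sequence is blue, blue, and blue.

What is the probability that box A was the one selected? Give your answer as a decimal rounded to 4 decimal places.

0.9166

The likelihood of the observed sequence under each hypothesis: P(data | box A) = (5/9)(5/9)(5/9) = 0.17147; P(data | box B) = (1/6)(1/6)(1/6) = 0.0046296; P(data | box C) = (2/9)(2/9)(2/9) = 0.010974.
Multiplying each by its prior: 1/3 · 0.17147 = 0.057156, 1/3 · 0.0046296 = 0.0015432, 1/3 · 0.010974 = 0.003658; summing to 0.062357.
Hence P(box A | data) = (0.057156) / (0.062357) = 0.91659.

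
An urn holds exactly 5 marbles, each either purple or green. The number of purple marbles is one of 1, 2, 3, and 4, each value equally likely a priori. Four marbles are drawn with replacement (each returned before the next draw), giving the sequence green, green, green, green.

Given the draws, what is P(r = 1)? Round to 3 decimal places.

0.723

The likelihood of the observed sequence under each hypothesis: P(data | r = 1) = (4/5)(4/5)(4/5)(4/5) = 0.4096; P(data | r = 2) = (3/5)(3/5)(3/5)(3/5) = 0.1296; P(data | r = 3) = (2/5)(2/5)(2/5)(2/5) = 0.0256; P(data | r = 4) = (1/5)(1/5)(1/5)(1/5) = 0.0016.
Multiplying each by its prior: 1/4 · 0.4096 = 0.1024, 1/4 · 0.1296 = 0.0324, 1/4 · 0.0256 = 0.0064, 1/4 · 0.0016 = 0.0004; summing to 0.1416.
Hence P(r = 1 | data) = (0.1024) / (0.1416) = 0.72316.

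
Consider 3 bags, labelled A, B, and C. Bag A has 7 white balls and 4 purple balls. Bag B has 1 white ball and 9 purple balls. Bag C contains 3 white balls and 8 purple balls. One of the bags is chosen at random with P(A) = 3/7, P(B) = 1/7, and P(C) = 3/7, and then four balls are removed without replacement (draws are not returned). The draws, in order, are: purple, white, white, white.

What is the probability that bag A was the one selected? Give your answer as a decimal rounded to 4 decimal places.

Under each hypothesis, the probability of the observed sequence is: P(data | bag A) = (4/11)(7/10)(6/9)(5/8) = 7/66; P(data | bag B) = (9/10)(1/9)(0/8) = 0; P(data | bag C) = (8/11)(3/10)(2/9)(1/8) = 1/165.
Multiplying each by its prior: 3/7 · 7/66 = 1/22, 1/7 · 0 = 0, 3/7 · 1/165 = 1/385; summing to 37/770.
Therefore the posterior P(bag A | data) = (1/22) / (37/770) = 35/37.

0.9459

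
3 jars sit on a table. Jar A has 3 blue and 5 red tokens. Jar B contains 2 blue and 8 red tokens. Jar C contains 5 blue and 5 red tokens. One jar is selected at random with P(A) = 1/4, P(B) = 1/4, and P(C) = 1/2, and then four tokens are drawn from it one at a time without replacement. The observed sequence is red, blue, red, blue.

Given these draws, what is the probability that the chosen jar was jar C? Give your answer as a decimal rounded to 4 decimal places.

The likelihood of the observed sequence under each hypothesis: P(data | jar A) = (5/8)(3/7)(4/6)(2/5) = 1/14; P(data | jar B) = (8/10)(2/9)(7/8)(1/7) = 1/45; P(data | jar C) = (5/10)(5/9)(4/8)(4/7) = 5/63.
The prior-weighted likelihoods are 1/4 · 1/14 = 1/56, 1/4 · 1/45 = 1/180, 1/2 · 5/63 = 5/126; these sum to 53/840.
Hence P(jar C | data) = (5/126) / (53/840) = 100/159.

0.6289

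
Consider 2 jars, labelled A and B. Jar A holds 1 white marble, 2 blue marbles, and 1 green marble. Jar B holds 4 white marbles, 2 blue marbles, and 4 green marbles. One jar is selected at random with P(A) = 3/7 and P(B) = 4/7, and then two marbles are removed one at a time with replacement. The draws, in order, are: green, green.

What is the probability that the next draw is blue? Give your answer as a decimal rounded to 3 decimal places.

For each hypothesis, P(data | H) works out to: P(data | jar A) = (1/4)(1/4) = 0.0625; P(data | jar B) = (4/10)(4/10) = 0.16.
Multiplying each by its prior: 3/7 · 0.0625 = 0.026786, 4/7 · 0.16 = 0.091429; with total 0.11821.
The posterior is then P(jar A | data) = 0.22659, P(jar B | data) = 0.77341.
Averaging over the posterior, P(blue next | data) = (1/2)(0.22659) + (1/5)(0.77341) = 0.26798.

0.268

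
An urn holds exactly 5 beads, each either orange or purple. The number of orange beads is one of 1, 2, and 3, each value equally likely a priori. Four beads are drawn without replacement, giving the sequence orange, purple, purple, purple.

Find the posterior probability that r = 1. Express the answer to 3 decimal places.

0.667

Under each hypothesis, the probability of the observed sequence is: P(data | r = 1) = (1/5)(4/4)(3/3)(2/2) = 1/5; P(data | r = 2) = (2/5)(3/4)(2/3)(1/2) = 1/10; P(data | r = 3) = (3/5)(2/4)(1/3)(0/2) = 0.
Multiplying each by its prior: 1/3 · 1/5 = 1/15, 1/3 · 1/10 = 1/30, 1/3 · 0 = 0; summing to 1/10.
Hence P(r = 1 | data) = (1/15) / (1/10) = 2/3.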